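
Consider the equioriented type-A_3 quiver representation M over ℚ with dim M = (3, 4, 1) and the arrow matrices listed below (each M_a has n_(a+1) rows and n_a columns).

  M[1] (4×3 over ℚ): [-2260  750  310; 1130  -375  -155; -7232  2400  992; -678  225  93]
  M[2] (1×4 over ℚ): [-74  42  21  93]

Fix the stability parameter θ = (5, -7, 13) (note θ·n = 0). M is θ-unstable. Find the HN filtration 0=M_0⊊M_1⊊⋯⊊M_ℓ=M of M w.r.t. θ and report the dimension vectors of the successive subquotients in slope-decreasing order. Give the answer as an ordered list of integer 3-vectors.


Barcode: M ≅ I[1,1]^2, I[1,3], I[2,2]^3. HN layers by μ_θ (4 steps, strictly decreasing):
  μ^(1)=13; μ^(2)=5; μ^(3)=-1; μ^(4)=-7

((0, 0, 1); (2, 0, 0); (1, 1, 0); (0, 3, 0))


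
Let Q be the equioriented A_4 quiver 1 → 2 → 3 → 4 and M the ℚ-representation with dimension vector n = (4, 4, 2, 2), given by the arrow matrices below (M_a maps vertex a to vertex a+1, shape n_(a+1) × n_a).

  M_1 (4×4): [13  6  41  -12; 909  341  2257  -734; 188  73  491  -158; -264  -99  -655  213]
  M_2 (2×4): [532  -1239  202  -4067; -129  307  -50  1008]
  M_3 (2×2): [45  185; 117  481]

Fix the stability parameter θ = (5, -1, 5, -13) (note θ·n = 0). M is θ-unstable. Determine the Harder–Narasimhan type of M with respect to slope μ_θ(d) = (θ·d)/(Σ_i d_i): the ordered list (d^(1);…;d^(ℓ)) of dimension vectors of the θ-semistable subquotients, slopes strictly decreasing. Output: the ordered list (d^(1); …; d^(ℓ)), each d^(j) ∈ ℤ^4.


Interval decomposition of M: I[1,2]^2, I[1,3], I[1,4], I[4,4].
HN type (ℓ=4): μ^(1)=5; μ^(2)=2; μ^(3)=-1; μ^(4)=-13

((0, 0, 1, 0); (3, 3, 0, 0); (1, 1, 1, 1); (0, 0, 0, 1))


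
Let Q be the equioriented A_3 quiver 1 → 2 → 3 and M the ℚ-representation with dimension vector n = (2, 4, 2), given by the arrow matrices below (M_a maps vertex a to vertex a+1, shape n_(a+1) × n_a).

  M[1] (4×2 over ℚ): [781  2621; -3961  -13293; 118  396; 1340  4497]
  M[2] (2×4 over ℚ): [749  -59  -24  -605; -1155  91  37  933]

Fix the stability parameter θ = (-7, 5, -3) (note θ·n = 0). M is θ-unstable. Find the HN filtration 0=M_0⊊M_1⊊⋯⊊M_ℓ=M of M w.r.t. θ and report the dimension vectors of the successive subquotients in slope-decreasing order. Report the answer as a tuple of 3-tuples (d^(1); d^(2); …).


Interval decomposition of M: I[1,2], I[1,3], I[2,2], I[2,3].
HN type (ℓ=3): μ^(1)=5; μ^(2)=1; μ^(3)=-7

((0, 2, 0); (0, 2, 2); (2, 0, 0))


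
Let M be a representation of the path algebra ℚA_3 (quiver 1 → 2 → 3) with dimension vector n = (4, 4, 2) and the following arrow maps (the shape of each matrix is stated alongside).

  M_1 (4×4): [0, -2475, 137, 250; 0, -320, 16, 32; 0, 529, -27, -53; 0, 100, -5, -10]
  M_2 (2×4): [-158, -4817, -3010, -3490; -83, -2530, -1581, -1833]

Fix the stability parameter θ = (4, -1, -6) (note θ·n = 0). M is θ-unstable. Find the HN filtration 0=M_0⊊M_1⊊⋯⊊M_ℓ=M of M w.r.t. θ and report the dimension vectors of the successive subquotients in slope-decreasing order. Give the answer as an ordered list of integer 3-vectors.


Interval decomposition of M: I[1,1], I[1,2], I[1,3]^2, I[2,2].
HN type (ℓ=3): μ^(1)=4; μ^(2)=3/2; μ^(3)=-1

((1, 0, 0); (1, 1, 0); (2, 3, 2))


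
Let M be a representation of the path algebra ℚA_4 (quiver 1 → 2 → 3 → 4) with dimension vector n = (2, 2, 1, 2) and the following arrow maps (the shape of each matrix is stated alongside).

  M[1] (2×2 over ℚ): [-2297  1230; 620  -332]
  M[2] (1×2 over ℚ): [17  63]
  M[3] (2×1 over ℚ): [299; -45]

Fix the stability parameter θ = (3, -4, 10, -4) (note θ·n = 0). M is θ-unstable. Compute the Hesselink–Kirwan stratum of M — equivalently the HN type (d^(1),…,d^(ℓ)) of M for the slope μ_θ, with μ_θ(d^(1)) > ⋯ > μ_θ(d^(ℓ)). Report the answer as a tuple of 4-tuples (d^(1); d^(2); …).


Barcode: M ≅ I[1,2], I[1,4], I[4,4]. HN layers by μ_θ (3 steps, strictly decreasing):
  μ^(1)=3; μ^(2)=-1/2; μ^(3)=-4

((0, 0, 1, 1); (2, 2, 0, 0); (0, 0, 0, 1))


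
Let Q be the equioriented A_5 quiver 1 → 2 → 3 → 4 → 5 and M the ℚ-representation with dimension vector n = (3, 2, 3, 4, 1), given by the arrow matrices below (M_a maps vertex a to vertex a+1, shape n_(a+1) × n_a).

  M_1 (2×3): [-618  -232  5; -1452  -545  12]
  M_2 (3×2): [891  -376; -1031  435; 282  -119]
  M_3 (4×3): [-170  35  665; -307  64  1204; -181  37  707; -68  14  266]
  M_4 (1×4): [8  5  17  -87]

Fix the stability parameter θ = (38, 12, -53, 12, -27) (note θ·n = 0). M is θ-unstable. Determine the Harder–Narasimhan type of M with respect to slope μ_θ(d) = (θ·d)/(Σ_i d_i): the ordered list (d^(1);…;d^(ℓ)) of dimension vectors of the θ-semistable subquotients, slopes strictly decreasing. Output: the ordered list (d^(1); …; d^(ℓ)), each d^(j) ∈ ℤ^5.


Interval decomposition of M: I[1,1], I[1,4], I[1,5], I[3,3], I[4,4]^2.
HN type (ℓ=5): μ^(1)=38; μ^(2)=12; μ^(3)=-1; μ^(4)=-18/5; μ^(5)=-53

((1, 0, 0, 0, 0); (0, 0, 0, 3, 0); (1, 1, 1, 0, 0); (1, 1, 1, 1, 1); (0, 0, 1, 0, 0))


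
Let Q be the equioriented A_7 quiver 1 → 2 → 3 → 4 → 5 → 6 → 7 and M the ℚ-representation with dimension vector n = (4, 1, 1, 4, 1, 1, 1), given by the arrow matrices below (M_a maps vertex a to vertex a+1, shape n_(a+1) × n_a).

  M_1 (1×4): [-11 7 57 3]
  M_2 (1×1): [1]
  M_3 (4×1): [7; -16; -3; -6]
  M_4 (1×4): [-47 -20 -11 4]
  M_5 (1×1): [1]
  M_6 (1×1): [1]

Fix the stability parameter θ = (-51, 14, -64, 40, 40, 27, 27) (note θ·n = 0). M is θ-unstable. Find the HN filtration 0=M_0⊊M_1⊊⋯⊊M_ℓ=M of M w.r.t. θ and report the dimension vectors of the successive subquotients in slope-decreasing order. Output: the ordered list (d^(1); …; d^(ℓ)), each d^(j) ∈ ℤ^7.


Via rank(M_{q-1}∘⋯∘M_p): M ≅ I[1,1]^3, I[1,4], I[4,4]^2, I[4,7].
μ_θ-semistable layers: μ^(1)=40; μ^(2)=67/2; μ^(3)=-25; μ^(4)=-51

((0, 0, 0, 3, 0, 0, 0); (0, 0, 0, 1, 1, 1, 1); (0, 1, 1, 0, 0, 0, 0); (4, 0, 0, 0, 0, 0, 0))


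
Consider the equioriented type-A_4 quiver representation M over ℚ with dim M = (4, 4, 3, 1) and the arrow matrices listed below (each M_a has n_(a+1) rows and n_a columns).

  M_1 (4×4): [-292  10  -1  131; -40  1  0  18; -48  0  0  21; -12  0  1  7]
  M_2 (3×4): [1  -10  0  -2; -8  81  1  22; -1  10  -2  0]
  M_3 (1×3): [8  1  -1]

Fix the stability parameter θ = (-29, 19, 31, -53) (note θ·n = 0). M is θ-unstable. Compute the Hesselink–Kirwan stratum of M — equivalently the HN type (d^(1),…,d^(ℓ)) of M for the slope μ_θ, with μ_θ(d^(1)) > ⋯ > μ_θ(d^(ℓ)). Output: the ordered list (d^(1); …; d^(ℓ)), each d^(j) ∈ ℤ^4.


Barcode: M ≅ I[1,1], I[1,3]^2, I[1,4], I[2,2]. HN layers by μ_θ (4 steps, strictly decreasing):
  μ^(1)=31; μ^(2)=19; μ^(3)=-1; μ^(4)=-29

((0, 0, 2, 0); (0, 3, 0, 0); (0, 1, 1, 1); (4, 0, 0, 0))


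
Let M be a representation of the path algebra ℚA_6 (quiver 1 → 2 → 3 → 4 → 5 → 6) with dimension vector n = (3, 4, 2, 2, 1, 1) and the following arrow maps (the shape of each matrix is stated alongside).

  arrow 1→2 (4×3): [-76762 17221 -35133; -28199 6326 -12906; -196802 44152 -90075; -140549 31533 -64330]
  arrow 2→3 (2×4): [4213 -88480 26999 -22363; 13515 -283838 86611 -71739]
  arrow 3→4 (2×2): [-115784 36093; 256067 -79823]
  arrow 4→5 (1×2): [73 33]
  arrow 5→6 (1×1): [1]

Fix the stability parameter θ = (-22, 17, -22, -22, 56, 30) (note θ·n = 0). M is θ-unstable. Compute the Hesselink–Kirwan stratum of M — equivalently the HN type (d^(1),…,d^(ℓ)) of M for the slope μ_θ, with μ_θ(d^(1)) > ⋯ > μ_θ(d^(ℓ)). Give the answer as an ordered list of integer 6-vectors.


Via rank(M_{q-1}∘⋯∘M_p): M ≅ I[1,2], I[1,4], I[1,6], I[2,2].
μ_θ-semistable layers: μ^(1)=43; μ^(2)=17; μ^(3)=-9; μ^(4)=-22

((0, 0, 0, 0, 1, 1); (0, 2, 0, 0, 0, 0); (0, 2, 2, 2, 0, 0); (3, 0, 0, 0, 0, 0))


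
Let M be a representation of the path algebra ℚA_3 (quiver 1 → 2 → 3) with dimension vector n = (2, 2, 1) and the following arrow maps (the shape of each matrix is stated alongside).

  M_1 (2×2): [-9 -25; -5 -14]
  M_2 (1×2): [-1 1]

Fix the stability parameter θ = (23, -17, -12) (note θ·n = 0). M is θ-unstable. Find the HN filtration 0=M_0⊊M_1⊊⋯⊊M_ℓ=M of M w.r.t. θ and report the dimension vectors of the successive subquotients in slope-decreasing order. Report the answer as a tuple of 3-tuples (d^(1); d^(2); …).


Interval decomposition of M: I[1,2], I[1,3].
HN type (ℓ=2): μ^(1)=3; μ^(2)=-2

((1, 1, 0); (1, 1, 1))


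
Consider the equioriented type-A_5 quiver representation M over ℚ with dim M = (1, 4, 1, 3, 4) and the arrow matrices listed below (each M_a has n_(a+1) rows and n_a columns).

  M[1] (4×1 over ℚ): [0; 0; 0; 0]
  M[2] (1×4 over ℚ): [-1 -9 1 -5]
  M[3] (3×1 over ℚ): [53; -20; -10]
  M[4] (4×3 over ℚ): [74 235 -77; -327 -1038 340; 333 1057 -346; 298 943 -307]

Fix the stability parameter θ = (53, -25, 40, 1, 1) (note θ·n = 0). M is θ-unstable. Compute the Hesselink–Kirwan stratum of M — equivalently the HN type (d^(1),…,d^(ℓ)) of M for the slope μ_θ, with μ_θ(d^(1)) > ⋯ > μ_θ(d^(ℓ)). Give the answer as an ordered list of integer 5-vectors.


Via rank(M_{q-1}∘⋯∘M_p): M ≅ I[1,1], I[2,2]^3, I[2,5], I[4,5]^2, I[5,5].
μ_θ-semistable layers: μ^(1)=53; μ^(2)=14; μ^(3)=1; μ^(4)=-25

((1, 0, 0, 0, 0); (0, 0, 1, 1, 1); (0, 0, 0, 2, 3); (0, 4, 0, 0, 0))


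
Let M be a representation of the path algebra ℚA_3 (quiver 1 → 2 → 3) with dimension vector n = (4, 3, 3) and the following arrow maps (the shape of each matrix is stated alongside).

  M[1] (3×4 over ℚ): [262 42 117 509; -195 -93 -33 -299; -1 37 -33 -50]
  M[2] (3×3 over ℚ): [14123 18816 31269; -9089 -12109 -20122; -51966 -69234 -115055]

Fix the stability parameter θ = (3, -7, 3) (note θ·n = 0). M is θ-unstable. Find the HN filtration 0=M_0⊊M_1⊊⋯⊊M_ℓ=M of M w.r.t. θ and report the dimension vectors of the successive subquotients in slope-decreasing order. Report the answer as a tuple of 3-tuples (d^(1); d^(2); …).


Barcode: M ≅ I[1,1], I[1,3]^3. HN layers by μ_θ (2 steps, strictly decreasing):
  μ^(1)=3; μ^(2)=-2

((1, 0, 3); (3, 3, 0))


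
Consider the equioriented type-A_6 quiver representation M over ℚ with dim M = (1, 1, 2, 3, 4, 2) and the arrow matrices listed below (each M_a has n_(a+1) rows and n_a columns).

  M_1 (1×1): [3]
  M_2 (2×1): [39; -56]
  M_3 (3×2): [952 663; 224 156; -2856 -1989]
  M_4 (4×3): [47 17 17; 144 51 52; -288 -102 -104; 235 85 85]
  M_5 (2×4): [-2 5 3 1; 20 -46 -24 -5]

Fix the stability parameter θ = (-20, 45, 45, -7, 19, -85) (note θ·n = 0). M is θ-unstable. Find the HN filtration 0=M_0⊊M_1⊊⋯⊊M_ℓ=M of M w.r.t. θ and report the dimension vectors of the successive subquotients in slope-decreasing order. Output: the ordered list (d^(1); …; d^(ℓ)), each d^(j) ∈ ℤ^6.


Barcode: M ≅ I[1,3], I[3,4], I[4,6]^2, I[5,5]^2. HN layers by μ_θ (4 steps, strictly decreasing):
  μ^(1)=45; μ^(2)=19; μ^(3)=-20; μ^(4)=-73/3

((0, 1, 1, 0, 0, 0); (0, 0, 1, 1, 2, 0); (1, 0, 0, 0, 0, 0); (0, 0, 0, 2, 2, 2))


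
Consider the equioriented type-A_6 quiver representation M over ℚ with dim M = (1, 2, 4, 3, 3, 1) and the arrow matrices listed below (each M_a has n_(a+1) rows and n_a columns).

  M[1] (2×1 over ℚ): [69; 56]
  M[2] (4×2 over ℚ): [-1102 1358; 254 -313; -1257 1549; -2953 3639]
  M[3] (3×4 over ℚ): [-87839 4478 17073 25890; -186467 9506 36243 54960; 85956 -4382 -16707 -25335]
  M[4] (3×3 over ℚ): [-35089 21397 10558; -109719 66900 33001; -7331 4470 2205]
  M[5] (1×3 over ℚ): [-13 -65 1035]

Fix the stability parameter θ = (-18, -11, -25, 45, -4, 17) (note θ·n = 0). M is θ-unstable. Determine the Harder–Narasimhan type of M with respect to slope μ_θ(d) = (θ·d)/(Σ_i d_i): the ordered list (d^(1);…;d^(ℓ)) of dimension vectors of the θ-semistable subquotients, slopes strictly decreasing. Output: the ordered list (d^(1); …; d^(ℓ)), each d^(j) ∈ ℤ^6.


Interval decomposition of M: I[1,5], I[2,3], I[3,3], I[3,6], I[4,5].
HN type (ℓ=4): μ^(1)=41/2; μ^(2)=58/3; μ^(3)=-18; μ^(4)=-25

((0, 0, 0, 2, 2, 0); (0, 0, 0, 1, 1, 1); (1, 2, 2, 0, 0, 0); (0, 0, 2, 0, 0, 0))


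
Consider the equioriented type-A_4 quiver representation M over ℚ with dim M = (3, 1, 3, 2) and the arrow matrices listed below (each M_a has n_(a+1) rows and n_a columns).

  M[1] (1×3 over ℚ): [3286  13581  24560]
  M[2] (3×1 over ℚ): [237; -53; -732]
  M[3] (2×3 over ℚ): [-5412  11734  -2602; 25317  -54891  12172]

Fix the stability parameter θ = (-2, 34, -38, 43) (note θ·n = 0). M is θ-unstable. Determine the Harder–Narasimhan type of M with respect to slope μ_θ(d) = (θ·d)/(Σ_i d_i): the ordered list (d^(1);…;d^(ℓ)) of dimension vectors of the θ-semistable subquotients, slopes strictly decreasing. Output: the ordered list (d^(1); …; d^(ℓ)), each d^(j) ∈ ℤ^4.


Interval decomposition of M: I[1,1]^2, I[1,4], I[3,3], I[3,4].
HN type (ℓ=3): μ^(1)=43; μ^(2)=-2; μ^(3)=-38

((0, 0, 0, 2); (3, 1, 1, 0); (0, 0, 2, 0))


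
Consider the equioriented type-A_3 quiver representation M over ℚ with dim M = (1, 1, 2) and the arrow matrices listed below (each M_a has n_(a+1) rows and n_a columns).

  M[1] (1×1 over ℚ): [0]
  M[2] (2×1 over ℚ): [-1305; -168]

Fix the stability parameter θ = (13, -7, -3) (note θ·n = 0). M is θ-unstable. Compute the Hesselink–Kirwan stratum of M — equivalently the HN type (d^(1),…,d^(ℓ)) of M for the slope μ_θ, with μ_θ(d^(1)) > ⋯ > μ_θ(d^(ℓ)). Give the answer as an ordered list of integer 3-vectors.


Barcode: M ≅ I[1,1], I[2,3], I[3,3]. HN layers by μ_θ (3 steps, strictly decreasing):
  μ^(1)=13; μ^(2)=-3; μ^(3)=-7

((1, 0, 0); (0, 0, 2); (0, 1, 0))


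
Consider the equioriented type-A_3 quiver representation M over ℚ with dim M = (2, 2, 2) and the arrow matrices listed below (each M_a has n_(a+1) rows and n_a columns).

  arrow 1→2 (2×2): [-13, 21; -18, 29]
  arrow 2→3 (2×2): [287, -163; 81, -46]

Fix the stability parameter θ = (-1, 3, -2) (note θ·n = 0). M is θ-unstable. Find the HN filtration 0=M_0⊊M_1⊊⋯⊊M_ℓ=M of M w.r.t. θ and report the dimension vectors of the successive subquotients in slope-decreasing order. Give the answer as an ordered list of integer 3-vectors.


Via rank(M_{q-1}∘⋯∘M_p): M ≅ I[1,3]^2.
μ_θ-semistable layers: μ^(1)=1/2; μ^(2)=-1

((0, 2, 2); (2, 0, 0))


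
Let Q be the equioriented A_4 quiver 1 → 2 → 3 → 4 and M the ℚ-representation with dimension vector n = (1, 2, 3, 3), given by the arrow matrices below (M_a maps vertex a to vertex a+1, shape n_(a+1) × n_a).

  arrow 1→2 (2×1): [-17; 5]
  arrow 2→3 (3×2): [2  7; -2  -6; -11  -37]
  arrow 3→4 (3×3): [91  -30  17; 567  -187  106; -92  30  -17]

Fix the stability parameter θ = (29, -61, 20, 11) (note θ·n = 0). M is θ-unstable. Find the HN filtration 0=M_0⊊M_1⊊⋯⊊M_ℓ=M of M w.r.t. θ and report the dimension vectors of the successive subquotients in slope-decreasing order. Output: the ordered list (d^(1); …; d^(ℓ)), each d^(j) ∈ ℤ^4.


Via rank(M_{q-1}∘⋯∘M_p): M ≅ I[1,4], I[2,4], I[3,4].
μ_θ-semistable layers: μ^(1)=31/2; μ^(2)=-16; μ^(3)=-61

((0, 0, 3, 3); (1, 1, 0, 0); (0, 1, 0, 0))


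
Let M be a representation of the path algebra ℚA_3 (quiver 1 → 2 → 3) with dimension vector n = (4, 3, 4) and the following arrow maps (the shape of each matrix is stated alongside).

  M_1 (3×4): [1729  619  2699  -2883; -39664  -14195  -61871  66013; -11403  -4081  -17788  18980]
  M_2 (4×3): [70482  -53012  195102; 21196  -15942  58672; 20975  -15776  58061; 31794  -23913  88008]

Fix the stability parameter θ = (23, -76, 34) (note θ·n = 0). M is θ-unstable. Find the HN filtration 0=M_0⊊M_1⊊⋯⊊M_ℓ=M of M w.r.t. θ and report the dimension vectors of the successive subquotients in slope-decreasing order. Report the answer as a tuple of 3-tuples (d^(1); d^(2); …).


Barcode: M ≅ I[1,1], I[1,2], I[1,3]^2, I[3,3]^2. HN layers by μ_θ (3 steps, strictly decreasing):
  μ^(1)=34; μ^(2)=23; μ^(3)=-53/2

((0, 0, 4); (1, 0, 0); (3, 3, 0))


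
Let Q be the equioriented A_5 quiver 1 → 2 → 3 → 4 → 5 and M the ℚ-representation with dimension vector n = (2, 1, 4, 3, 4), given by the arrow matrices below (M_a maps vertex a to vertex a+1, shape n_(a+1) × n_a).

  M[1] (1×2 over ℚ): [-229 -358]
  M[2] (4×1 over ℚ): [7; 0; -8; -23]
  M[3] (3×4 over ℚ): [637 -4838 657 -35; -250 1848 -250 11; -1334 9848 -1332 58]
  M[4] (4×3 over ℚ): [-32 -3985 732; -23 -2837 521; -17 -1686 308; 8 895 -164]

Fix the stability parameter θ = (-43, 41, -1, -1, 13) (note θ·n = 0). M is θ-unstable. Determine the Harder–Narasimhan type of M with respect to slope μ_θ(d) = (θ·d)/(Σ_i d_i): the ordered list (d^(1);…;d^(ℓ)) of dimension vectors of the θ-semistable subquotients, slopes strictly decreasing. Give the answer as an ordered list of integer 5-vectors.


Via rank(M_{q-1}∘⋯∘M_p): M ≅ I[1,1], I[1,5], I[3,3], I[3,5]^2, I[5,5].
μ_θ-semistable layers: μ^(1)=13; μ^(2)=-1; μ^(3)=-43

((0, 1, 1, 1, 4); (0, 0, 3, 2, 0); (2, 0, 0, 0, 0))


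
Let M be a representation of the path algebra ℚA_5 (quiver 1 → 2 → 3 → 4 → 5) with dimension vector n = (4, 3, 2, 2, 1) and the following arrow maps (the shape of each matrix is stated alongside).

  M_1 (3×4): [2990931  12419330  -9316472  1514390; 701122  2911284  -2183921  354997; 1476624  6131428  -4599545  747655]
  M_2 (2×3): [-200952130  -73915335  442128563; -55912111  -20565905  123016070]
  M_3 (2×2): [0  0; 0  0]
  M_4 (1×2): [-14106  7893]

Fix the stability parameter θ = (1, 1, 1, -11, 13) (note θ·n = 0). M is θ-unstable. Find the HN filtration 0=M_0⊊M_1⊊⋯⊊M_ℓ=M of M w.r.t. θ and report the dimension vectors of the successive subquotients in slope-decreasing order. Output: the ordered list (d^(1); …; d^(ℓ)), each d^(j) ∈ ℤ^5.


Barcode: M ≅ I[1,1], I[1,2], I[1,3]^2, I[4,4], I[4,5]. HN layers by μ_θ (3 steps, strictly decreasing):
  μ^(1)=13; μ^(2)=1; μ^(3)=-11

((0, 0, 0, 0, 1); (4, 3, 2, 0, 0); (0, 0, 0, 2, 0))


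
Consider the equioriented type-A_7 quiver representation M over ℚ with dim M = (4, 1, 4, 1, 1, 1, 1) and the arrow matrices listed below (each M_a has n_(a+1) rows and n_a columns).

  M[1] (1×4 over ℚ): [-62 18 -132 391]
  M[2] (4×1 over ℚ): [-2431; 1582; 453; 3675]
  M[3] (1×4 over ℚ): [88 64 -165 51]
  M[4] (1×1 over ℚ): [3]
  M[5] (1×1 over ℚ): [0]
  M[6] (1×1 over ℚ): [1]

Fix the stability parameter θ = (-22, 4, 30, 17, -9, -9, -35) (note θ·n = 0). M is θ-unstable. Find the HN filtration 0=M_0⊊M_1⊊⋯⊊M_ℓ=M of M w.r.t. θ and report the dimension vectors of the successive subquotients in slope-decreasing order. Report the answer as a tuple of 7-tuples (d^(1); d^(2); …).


Barcode: M ≅ I[1,1]^3, I[1,3], I[3,3]^2, I[3,5], I[6,7]. HN layers by μ_θ (4 steps, strictly decreasing):
  μ^(1)=30; μ^(2)=38/3; μ^(3)=4; μ^(4)=-22

((0, 0, 3, 0, 0, 0, 0); (0, 0, 1, 1, 1, 0, 0); (0, 1, 0, 0, 0, 0, 0); (4, 0, 0, 0, 0, 1, 1))


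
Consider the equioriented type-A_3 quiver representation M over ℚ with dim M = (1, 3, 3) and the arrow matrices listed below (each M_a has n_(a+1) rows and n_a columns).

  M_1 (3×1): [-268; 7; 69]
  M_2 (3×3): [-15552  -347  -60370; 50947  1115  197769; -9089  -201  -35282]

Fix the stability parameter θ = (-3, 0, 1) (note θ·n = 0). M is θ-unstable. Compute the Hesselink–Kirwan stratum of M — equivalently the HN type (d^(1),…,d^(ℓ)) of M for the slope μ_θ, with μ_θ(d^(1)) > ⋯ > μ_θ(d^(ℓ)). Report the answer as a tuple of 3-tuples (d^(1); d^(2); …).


Via rank(M_{q-1}∘⋯∘M_p): M ≅ I[1,3], I[2,3]^2.
μ_θ-semistable layers: μ^(1)=1; μ^(2)=0; μ^(3)=-3

((0, 0, 3); (0, 3, 0); (1, 0, 0))


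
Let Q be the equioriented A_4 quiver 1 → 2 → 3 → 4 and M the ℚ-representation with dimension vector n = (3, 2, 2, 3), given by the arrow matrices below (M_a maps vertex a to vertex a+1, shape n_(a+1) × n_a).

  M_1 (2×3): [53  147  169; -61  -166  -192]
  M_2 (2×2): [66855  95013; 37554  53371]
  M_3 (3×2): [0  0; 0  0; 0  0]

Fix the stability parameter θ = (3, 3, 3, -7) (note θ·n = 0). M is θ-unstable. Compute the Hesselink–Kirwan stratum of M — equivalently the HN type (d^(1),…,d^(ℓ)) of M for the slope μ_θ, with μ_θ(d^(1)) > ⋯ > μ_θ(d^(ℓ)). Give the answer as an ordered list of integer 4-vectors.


Interval decomposition of M: I[1,1], I[1,3]^2, I[4,4]^3.
HN type (ℓ=2): μ^(1)=3; μ^(2)=-7

((3, 2, 2, 0); (0, 0, 0, 3))


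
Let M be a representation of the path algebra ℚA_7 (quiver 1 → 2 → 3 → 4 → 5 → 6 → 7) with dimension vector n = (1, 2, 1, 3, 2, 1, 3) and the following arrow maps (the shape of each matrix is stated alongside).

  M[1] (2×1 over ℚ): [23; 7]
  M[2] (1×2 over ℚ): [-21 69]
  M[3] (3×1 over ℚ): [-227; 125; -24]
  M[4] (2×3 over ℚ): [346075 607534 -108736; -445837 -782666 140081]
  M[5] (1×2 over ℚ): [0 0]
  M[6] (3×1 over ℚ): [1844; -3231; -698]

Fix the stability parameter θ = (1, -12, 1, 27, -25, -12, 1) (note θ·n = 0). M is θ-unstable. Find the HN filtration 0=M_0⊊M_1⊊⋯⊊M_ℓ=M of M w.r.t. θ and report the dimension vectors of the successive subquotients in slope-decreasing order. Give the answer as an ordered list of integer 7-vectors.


Barcode: M ≅ I[1,2], I[2,5], I[4,4], I[4,5], I[6,7], I[7,7]^2. HN layers by μ_θ (4 steps, strictly decreasing):
  μ^(1)=27; μ^(2)=1; μ^(3)=-11/2; μ^(4)=-12

((0, 0, 0, 1, 0, 0, 0); (0, 0, 1, 2, 2, 0, 3); (1, 1, 0, 0, 0, 0, 0); (0, 1, 0, 0, 0, 1, 0))


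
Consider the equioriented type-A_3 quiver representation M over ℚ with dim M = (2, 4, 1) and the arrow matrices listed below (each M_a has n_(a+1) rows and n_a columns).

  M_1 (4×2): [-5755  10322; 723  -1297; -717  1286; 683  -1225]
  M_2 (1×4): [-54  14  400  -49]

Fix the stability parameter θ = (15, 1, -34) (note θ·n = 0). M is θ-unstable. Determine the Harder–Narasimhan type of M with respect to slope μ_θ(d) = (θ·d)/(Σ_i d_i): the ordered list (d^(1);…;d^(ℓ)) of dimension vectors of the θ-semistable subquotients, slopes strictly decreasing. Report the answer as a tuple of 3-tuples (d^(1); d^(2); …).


Via rank(M_{q-1}∘⋯∘M_p): M ≅ I[1,2], I[1,3], I[2,2]^2.
μ_θ-semistable layers: μ^(1)=8; μ^(2)=1; μ^(3)=-6

((1, 1, 0); (0, 2, 0); (1, 1, 1))


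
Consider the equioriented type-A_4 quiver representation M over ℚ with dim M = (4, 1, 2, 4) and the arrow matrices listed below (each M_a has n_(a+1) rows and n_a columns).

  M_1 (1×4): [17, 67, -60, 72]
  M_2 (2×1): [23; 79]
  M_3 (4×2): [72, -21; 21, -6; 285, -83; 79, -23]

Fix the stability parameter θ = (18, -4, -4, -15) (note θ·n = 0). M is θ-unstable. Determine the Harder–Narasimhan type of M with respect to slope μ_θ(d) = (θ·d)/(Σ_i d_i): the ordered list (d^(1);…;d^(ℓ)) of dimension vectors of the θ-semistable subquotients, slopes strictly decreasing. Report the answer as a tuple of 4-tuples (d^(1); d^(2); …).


Interval decomposition of M: I[1,1]^3, I[1,4], I[3,4], I[4,4]^2.
HN type (ℓ=4): μ^(1)=18; μ^(2)=-5/4; μ^(3)=-19/2; μ^(4)=-15

((3, 0, 0, 0); (1, 1, 1, 1); (0, 0, 1, 1); (0, 0, 0, 2))


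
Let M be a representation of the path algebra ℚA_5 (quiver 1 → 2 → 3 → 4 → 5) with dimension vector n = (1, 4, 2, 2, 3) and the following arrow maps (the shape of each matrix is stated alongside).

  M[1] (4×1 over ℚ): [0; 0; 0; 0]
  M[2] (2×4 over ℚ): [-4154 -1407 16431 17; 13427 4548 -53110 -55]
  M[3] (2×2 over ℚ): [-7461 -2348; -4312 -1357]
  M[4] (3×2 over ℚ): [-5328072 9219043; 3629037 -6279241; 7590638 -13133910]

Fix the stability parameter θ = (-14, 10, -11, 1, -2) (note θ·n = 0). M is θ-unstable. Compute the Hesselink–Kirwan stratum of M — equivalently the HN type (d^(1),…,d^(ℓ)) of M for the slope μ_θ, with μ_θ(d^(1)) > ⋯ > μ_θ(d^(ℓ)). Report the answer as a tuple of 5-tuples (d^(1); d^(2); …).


Via rank(M_{q-1}∘⋯∘M_p): M ≅ I[1,1], I[2,2]^2, I[2,5]^2, I[5,5].
μ_θ-semistable layers: μ^(1)=10; μ^(2)=-1/2; μ^(3)=-2; μ^(4)=-14

((0, 2, 0, 0, 0); (0, 2, 2, 2, 2); (0, 0, 0, 0, 1); (1, 0, 0, 0, 0))


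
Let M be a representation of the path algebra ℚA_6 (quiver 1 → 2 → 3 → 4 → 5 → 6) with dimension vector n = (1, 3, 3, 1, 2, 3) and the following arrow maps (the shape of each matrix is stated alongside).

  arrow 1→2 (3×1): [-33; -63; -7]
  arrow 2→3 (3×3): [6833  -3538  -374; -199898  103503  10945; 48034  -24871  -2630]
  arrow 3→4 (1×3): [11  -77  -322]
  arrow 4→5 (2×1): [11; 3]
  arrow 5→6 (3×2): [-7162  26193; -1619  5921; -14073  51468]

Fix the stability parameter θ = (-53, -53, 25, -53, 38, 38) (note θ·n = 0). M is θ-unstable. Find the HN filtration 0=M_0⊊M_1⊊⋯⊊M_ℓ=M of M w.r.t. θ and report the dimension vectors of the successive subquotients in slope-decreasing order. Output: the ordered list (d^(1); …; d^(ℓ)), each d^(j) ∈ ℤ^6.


Barcode: M ≅ I[1,6], I[2,3]^2, I[5,6], I[6,6]. HN layers by μ_θ (4 steps, strictly decreasing):
  μ^(1)=38; μ^(2)=25; μ^(3)=-14; μ^(4)=-53

((0, 0, 0, 0, 2, 3); (0, 0, 2, 0, 0, 0); (0, 0, 1, 1, 0, 0); (1, 3, 0, 0, 0, 0))


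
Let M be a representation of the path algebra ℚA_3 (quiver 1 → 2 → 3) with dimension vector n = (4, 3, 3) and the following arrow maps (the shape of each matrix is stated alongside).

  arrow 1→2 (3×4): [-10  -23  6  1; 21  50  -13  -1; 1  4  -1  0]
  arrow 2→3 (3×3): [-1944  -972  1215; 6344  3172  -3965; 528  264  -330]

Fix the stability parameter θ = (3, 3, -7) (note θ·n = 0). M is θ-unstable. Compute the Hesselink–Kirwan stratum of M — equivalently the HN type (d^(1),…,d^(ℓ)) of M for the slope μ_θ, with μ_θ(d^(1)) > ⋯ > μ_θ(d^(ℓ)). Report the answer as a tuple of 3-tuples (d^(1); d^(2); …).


Interval decomposition of M: I[1,1], I[1,2]^2, I[1,3], I[3,3]^2.
HN type (ℓ=3): μ^(1)=3; μ^(2)=-1/3; μ^(3)=-7

((3, 2, 0); (1, 1, 1); (0, 0, 2))


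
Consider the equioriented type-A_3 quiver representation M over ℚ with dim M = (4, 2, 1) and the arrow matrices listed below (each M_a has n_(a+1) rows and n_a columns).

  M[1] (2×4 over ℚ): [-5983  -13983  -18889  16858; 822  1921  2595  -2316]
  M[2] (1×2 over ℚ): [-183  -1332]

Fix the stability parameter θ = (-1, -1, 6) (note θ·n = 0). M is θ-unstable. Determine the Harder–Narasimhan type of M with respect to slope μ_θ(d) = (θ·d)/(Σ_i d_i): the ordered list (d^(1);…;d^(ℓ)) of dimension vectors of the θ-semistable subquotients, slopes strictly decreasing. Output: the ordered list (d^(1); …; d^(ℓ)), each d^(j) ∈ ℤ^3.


Barcode: M ≅ I[1,1]^2, I[1,2], I[1,3]. HN layers by μ_θ (2 steps, strictly decreasing):
  μ^(1)=6; μ^(2)=-1

((0, 0, 1); (4, 2, 0))


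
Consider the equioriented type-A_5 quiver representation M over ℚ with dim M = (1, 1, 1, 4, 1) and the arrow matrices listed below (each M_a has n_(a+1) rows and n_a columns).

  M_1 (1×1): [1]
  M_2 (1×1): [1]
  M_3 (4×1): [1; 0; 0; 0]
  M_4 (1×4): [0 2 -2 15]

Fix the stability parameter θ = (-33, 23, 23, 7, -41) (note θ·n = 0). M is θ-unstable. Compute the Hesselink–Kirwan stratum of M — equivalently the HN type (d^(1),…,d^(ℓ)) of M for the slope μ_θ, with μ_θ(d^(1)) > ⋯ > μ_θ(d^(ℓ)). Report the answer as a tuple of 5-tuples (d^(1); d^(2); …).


Interval decomposition of M: I[1,4], I[4,4]^2, I[4,5].
HN type (ℓ=4): μ^(1)=53/3; μ^(2)=7; μ^(3)=-17; μ^(4)=-33

((0, 1, 1, 1, 0); (0, 0, 0, 2, 0); (0, 0, 0, 1, 1); (1, 0, 0, 0, 0))


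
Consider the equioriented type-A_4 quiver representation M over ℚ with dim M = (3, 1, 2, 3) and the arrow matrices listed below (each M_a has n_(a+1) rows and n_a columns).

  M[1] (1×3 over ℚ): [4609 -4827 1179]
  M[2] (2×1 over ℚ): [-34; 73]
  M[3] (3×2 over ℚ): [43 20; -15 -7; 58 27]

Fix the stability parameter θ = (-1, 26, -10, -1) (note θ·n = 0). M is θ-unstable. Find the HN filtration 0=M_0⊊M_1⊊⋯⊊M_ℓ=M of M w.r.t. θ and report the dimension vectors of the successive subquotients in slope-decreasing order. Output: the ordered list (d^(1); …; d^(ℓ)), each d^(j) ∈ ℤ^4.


Via rank(M_{q-1}∘⋯∘M_p): M ≅ I[1,1]^2, I[1,4], I[3,4], I[4,4].
μ_θ-semistable layers: μ^(1)=5; μ^(2)=-1; μ^(3)=-10

((0, 1, 1, 1); (3, 0, 0, 2); (0, 0, 1, 0))


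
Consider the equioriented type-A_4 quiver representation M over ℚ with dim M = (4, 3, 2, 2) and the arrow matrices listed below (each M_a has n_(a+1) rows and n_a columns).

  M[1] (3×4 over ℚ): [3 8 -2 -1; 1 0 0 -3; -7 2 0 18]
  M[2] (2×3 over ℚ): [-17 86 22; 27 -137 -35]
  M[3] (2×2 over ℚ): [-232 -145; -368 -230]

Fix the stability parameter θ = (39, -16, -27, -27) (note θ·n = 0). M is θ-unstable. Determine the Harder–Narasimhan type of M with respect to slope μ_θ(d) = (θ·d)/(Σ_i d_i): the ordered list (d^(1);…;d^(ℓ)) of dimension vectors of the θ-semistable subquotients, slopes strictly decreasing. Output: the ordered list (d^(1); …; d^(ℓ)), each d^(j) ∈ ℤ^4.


Via rank(M_{q-1}∘⋯∘M_p): M ≅ I[1,1], I[1,2], I[1,3], I[1,4], I[4,4].
μ_θ-semistable layers: μ^(1)=39; μ^(2)=23/2; μ^(3)=-4/3; μ^(4)=-31/4; μ^(5)=-27

((1, 0, 0, 0); (1, 1, 0, 0); (1, 1, 1, 0); (1, 1, 1, 1); (0, 0, 0, 1))


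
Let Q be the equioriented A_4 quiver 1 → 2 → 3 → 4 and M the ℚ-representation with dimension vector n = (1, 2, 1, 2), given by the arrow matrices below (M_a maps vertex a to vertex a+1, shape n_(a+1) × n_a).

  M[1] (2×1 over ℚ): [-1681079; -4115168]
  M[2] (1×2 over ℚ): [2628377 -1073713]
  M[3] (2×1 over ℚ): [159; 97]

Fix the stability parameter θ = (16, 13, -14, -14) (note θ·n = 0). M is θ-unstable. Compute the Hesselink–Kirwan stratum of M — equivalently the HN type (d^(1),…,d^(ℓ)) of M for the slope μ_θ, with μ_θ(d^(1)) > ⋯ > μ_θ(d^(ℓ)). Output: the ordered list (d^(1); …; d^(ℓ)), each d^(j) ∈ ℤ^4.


Interval decomposition of M: I[1,4], I[2,2], I[4,4].
HN type (ℓ=3): μ^(1)=13; μ^(2)=1/4; μ^(3)=-14

((0, 1, 0, 0); (1, 1, 1, 1); (0, 0, 0, 1))


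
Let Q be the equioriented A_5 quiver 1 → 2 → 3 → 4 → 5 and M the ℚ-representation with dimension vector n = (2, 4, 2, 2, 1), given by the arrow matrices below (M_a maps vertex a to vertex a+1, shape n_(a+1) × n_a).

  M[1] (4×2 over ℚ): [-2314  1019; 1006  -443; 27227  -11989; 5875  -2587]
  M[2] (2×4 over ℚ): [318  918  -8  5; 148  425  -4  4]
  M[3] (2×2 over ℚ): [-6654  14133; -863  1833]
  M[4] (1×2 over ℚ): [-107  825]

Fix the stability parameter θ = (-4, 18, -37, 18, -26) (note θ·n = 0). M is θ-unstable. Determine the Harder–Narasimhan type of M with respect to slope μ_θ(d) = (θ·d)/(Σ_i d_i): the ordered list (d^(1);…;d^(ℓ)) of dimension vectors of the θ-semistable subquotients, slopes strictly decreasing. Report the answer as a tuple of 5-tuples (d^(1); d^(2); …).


Via rank(M_{q-1}∘⋯∘M_p): M ≅ I[1,4], I[1,5], I[2,2]^2.
μ_θ-semistable layers: μ^(1)=18; μ^(2)=-4; μ^(3)=-23/3

((0, 2, 0, 1, 0); (0, 0, 0, 1, 1); (2, 2, 2, 0, 0))


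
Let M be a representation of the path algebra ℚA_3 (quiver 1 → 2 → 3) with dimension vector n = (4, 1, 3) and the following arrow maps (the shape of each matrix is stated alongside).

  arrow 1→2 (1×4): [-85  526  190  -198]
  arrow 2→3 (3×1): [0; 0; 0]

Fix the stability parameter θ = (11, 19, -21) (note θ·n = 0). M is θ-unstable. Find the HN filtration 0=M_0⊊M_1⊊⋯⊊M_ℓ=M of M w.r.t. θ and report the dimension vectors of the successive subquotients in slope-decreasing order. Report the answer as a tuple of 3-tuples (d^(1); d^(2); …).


Barcode: M ≅ I[1,1]^3, I[1,2], I[3,3]^3. HN layers by μ_θ (3 steps, strictly decreasing):
  μ^(1)=19; μ^(2)=11; μ^(3)=-21

((0, 1, 0); (4, 0, 0); (0, 0, 3))


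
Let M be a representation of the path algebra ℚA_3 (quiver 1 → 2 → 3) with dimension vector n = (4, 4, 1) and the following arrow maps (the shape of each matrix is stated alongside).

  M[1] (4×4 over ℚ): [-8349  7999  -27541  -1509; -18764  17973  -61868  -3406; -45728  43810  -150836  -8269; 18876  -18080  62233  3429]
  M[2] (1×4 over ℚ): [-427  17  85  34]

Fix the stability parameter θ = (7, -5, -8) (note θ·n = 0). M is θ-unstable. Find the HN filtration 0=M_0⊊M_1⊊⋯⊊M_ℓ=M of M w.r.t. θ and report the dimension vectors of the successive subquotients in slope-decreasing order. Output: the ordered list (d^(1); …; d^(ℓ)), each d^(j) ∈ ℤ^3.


Interval decomposition of M: I[1,2]^3, I[1,3].
HN type (ℓ=2): μ^(1)=1; μ^(2)=-2

((3, 3, 0); (1, 1, 1))


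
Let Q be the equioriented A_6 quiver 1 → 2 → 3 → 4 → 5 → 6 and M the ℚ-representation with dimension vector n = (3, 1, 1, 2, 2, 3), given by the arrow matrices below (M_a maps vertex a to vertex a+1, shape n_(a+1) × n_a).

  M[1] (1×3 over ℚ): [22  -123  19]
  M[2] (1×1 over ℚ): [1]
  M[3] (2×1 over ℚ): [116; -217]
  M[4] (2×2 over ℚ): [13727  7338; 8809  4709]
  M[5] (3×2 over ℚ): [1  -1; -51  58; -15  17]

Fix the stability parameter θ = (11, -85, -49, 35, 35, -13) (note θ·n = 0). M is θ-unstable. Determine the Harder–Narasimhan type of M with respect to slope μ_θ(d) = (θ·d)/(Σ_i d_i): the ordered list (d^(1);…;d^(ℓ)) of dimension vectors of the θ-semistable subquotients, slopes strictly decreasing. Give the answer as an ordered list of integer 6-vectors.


Interval decomposition of M: I[1,1]^2, I[1,6], I[4,6], I[6,6].
HN type (ℓ=4): μ^(1)=19; μ^(2)=11; μ^(3)=-13; μ^(4)=-41

((0, 0, 0, 2, 2, 2); (2, 0, 0, 0, 0, 0); (0, 0, 0, 0, 0, 1); (1, 1, 1, 0, 0, 0))


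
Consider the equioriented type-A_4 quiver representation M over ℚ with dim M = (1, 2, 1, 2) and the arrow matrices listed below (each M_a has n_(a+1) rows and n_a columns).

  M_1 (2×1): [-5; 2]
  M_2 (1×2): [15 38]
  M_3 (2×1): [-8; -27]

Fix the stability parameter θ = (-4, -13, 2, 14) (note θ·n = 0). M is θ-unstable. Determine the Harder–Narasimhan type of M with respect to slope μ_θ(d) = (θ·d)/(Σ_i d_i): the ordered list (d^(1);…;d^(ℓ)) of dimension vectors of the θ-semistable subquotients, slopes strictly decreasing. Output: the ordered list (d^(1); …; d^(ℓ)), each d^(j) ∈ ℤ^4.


Via rank(M_{q-1}∘⋯∘M_p): M ≅ I[1,4], I[2,2], I[4,4].
μ_θ-semistable layers: μ^(1)=14; μ^(2)=2; μ^(3)=-17/2; μ^(4)=-13

((0, 0, 0, 2); (0, 0, 1, 0); (1, 1, 0, 0); (0, 1, 0, 0))


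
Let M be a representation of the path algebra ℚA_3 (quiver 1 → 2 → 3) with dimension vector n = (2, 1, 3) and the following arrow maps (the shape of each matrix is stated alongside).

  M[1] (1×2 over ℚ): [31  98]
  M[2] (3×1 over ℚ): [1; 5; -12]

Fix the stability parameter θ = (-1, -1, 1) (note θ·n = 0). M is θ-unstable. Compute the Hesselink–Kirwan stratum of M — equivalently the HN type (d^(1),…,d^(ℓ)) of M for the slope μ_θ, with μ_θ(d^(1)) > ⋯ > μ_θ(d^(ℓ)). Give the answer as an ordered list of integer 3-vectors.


Via rank(M_{q-1}∘⋯∘M_p): M ≅ I[1,1], I[1,3], I[3,3]^2.
μ_θ-semistable layers: μ^(1)=1; μ^(2)=-1

((0, 0, 3); (2, 1, 0))


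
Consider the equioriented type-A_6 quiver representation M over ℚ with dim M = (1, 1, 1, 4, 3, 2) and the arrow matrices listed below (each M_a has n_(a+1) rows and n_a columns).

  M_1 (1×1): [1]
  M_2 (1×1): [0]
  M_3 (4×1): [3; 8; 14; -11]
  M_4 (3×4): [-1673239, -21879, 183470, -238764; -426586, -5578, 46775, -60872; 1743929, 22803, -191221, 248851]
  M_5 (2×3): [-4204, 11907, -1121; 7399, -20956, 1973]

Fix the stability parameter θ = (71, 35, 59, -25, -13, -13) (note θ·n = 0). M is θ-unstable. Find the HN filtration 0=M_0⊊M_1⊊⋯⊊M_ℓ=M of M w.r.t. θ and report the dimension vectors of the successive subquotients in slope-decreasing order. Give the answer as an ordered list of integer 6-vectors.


Interval decomposition of M: I[1,2], I[3,6], I[4,4], I[4,5], I[4,6].
HN type (ℓ=4): μ^(1)=53; μ^(2)=2; μ^(3)=-13; μ^(4)=-25

((1, 1, 0, 0, 0, 0); (0, 0, 1, 1, 1, 1); (0, 0, 0, 0, 2, 1); (0, 0, 0, 3, 0, 0))


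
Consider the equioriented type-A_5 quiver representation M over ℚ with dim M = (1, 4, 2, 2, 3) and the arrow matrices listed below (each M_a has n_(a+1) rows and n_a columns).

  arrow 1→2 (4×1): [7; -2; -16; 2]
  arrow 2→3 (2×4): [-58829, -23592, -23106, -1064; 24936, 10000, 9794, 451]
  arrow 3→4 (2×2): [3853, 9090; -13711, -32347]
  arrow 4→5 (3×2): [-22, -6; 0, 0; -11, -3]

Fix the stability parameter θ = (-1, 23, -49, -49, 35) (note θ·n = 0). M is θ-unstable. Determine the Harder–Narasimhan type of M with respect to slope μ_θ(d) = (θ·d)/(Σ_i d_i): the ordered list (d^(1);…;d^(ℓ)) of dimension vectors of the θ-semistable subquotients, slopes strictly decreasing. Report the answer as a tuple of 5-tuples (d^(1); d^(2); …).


Interval decomposition of M: I[1,4], I[2,2]^2, I[2,5], I[5,5]^2.
HN type (ℓ=4): μ^(1)=35; μ^(2)=23; μ^(3)=-19; μ^(4)=-25

((0, 0, 0, 0, 3); (0, 2, 0, 0, 0); (1, 1, 1, 1, 0); (0, 1, 1, 1, 0))


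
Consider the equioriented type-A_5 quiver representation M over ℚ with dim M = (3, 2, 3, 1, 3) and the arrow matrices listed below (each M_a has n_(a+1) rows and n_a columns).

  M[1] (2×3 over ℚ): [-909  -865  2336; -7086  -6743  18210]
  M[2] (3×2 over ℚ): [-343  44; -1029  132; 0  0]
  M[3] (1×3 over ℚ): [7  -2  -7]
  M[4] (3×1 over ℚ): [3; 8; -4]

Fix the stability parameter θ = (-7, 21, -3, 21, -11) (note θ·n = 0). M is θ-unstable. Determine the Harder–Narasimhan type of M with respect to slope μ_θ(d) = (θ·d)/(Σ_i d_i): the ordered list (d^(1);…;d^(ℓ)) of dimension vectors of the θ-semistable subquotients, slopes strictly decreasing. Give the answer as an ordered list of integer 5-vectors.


Interval decomposition of M: I[1,1], I[1,2], I[1,5], I[3,3]^2, I[5,5]^2.
HN type (ℓ=5): μ^(1)=21; μ^(2)=7; μ^(3)=-3; μ^(4)=-7; μ^(5)=-11

((0, 1, 0, 0, 0); (0, 1, 1, 1, 1); (0, 0, 2, 0, 0); (3, 0, 0, 0, 0); (0, 0, 0, 0, 2))


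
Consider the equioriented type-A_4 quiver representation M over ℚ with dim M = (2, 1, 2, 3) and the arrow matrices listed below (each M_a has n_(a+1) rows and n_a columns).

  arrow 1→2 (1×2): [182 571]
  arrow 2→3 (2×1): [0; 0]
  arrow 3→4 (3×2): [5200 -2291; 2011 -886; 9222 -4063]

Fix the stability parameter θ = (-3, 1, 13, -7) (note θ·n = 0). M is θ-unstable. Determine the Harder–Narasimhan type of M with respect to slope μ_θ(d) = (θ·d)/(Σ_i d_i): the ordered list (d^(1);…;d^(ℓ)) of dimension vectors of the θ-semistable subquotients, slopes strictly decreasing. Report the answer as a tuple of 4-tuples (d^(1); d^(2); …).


Via rank(M_{q-1}∘⋯∘M_p): M ≅ I[1,1], I[1,2], I[3,4]^2, I[4,4].
μ_θ-semistable layers: μ^(1)=3; μ^(2)=1; μ^(3)=-3; μ^(4)=-7

((0, 0, 2, 2); (0, 1, 0, 0); (2, 0, 0, 0); (0, 0, 0, 1))


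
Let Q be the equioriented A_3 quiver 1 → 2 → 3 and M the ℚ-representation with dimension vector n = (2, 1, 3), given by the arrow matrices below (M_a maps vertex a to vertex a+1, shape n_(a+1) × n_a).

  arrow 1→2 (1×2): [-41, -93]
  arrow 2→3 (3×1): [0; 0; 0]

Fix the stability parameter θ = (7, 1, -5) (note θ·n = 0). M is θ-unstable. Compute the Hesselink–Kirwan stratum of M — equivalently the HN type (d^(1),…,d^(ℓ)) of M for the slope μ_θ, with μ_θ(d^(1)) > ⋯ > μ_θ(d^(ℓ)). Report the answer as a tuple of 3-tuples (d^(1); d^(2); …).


Interval decomposition of M: I[1,1], I[1,2], I[3,3]^3.
HN type (ℓ=3): μ^(1)=7; μ^(2)=4; μ^(3)=-5

((1, 0, 0); (1, 1, 0); (0, 0, 3))


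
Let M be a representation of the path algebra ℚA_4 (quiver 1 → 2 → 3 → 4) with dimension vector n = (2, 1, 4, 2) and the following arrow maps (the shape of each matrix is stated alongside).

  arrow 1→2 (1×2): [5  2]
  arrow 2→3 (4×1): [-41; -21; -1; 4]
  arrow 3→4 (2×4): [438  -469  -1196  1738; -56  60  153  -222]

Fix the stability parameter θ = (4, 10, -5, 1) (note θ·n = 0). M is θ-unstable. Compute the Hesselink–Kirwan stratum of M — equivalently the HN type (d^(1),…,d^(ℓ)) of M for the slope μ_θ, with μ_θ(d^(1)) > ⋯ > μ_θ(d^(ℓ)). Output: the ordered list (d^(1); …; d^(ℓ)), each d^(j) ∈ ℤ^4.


Interval decomposition of M: I[1,1], I[1,4], I[3,3]^2, I[3,4].
HN type (ℓ=4): μ^(1)=4; μ^(2)=5/2; μ^(3)=1; μ^(4)=-5

((1, 0, 0, 0); (1, 1, 1, 1); (0, 0, 0, 1); (0, 0, 3, 0))
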